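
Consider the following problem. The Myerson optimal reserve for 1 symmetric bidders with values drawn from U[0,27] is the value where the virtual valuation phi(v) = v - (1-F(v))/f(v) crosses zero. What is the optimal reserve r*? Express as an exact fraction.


Step 1: For U[0,27], F(v) = v/27 and f(v) = 1/27
Step 2: phi(v) = v - (1 - v/27)/(1/27) = v - (27 - v) = 2v - 27
Step 3: Set phi(r*) = 0: 2r* - 27 = 0
Step 4: r* = 27/2 (the number of bidders n = 1 does not enter)

27/2


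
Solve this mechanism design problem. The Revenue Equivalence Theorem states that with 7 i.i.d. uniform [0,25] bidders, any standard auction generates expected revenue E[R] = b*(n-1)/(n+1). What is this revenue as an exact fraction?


Step 1: By Revenue Equivalence, expected revenue = b*(n-1)/(n+1)
Step 2: Substituting n = 7, b = 25
Step 3: Revenue = 25*(7-1)/(7+1) = 25*6/8
Step 4: Revenue = 150/8 = 75/4

75/4


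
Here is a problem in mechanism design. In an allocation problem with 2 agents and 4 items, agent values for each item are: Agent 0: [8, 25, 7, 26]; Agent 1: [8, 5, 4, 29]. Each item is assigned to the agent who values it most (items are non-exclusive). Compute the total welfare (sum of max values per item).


Step 1: For each item, find the maximum value among all agents.
Step 2: Item 0 -> Agent 0 (value 8)
Step 3: Item 1 -> Agent 0 (value 25)
Step 4: Item 2 -> Agent 0 (value 7)
Step 5: Item 3 -> Agent 1 (value 29)
Step 6: Total welfare = 8 + 25 + 7 + 29 = 69

69


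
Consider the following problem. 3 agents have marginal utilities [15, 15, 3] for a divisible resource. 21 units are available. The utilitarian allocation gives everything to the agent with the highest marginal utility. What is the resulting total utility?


Step 1: The marginal utilities are [15, 15, 3]
Step 2: The highest marginal utility is 15
Step 3: All 21 units go to that agent
Step 4: Total utility = 15 * 21 = 315

315


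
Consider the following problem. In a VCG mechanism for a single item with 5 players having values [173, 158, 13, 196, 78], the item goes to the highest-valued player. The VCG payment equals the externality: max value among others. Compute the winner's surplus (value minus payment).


Step 1: The winner is the agent with the highest value: agent 3 with value 196
Step 2: Values of other agents: [173, 158, 13, 78]
Step 3: VCG payment = max of others' values = 173
Step 4: Surplus = 196 - 173 = 23

23


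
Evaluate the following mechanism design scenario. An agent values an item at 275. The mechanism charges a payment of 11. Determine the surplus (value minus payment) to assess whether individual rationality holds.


Step 1: Surplus = value - payment = 275 - 11 = 264
Step 2: IR is satisfied (surplus >= 0)

264


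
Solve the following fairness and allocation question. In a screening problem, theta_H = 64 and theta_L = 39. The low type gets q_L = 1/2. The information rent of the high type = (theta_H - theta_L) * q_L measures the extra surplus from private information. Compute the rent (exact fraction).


Step 1: theta_H - theta_L = 64 - 39 = 25
Step 2: Information rent = (theta_H - theta_L) * q_L
Step 3: = 25 * 1/2
Step 4: = 25/2

25/2


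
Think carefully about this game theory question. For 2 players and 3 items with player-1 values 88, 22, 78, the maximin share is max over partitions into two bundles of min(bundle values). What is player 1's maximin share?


Step 1: Item values = 88, 22, 78
Step 2: Enumerate all 2-bundle partitions and take the smaller bundle:
  Partition 1: {88} vs {22,78} -> bundles 88, 100; min = 88
  Partition 2: {22} vs {88,78} -> bundles 22, 166; min = 22
  Partition 3: {78} vs {88,22} -> bundles 78, 110; min = 78
Step 3: MMS = max(88, 22, 78) = 88

88


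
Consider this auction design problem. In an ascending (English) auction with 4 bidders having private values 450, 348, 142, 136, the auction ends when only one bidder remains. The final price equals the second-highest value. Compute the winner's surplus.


Step 1: Identify the highest value: 450
Step 2: Identify the second-highest value: 348
Step 3: The final price = second-highest value = 348
Step 4: Surplus = 450 - 348 = 102

102


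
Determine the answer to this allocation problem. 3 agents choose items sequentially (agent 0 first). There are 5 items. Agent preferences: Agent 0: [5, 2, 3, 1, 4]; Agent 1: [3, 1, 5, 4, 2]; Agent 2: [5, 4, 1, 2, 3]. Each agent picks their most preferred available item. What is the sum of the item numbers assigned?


Step 1: Agent 0 picks item 5
Step 2: Agent 1 picks item 3
Step 3: Agent 2 picks item 4
Step 4: Sum = 5 + 3 + 4 = 12

12


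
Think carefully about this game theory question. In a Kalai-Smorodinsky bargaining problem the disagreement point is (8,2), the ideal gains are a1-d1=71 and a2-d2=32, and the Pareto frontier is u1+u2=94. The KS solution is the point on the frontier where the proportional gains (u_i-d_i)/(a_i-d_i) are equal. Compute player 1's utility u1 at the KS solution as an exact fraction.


Step 1: At the KS point, (u1-d1)/r1 = (u2-d2)/r2 = t and u1+u2 = 94
Step 2: u1 = d1 + r1*t and u2 = d2 + r2*t, so (d1 + r1*t) + (d2 + r2*t) = 94
Step 3: t = (94 - 8 - 2)/(71 + 32) = 84/103
Step 4: u1 = d1 + r1*t = 8 + 71 * 84/103 = 6788/103
Step 5: (Check: u2 = d2 + r2*t = 2894/103; u1+u2 = 6788/103 + 2894/103 = 94, on the frontier.)

6788/103


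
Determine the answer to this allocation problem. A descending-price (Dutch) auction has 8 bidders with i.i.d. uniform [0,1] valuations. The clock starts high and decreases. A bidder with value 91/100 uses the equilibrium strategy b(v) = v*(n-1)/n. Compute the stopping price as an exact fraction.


Step 1: Dutch auctions are strategically equivalent to first-price auctions
Step 2: The equilibrium bid is b(v) = v*(n-1)/n
Step 3: b = 91/100 * 7/8
Step 4: b = 637/800

637/800


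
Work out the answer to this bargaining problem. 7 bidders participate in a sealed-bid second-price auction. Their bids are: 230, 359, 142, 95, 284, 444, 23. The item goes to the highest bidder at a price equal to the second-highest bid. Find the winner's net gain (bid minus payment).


Step 1: Sort bids in descending order: 444, 359, 284, 230, 142, 95, 23
Step 2: The winning bid is the highest: 444
Step 3: The payment equals the second-highest bid: 359
Step 4: Surplus = winner's bid - payment = 444 - 359 = 85

85


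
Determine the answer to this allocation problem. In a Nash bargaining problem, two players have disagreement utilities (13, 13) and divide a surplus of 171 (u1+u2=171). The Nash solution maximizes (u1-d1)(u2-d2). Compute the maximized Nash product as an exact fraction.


Step 1: The Nash solution splits surplus symmetrically above the disagreement point
Step 2: u1 = (total + d1 - d2)/2 = (171 + 13 - 13)/2 = 171/2
Step 3: u2 = (total - d1 + d2)/2 = (171 - 13 + 13)/2 = 171/2
Step 4: Nash product = (171/2 - 13) * (171/2 - 13)
Step 5: = 145/2 * 145/2 = 21025/4

21025/4


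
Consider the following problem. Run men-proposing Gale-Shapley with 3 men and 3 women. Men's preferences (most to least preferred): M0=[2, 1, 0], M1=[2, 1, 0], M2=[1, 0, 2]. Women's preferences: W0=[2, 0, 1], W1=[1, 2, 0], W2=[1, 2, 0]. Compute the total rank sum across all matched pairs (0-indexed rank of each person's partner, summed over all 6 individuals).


Step 1: Run Gale-Shapley (men propose, women hold best offer):
  M0 proposes to W2; she accepts
  M1 proposes to W2; she switches from M0
  M2 proposes to W1; she accepts
  M0 proposes to W1; rejected
  M0 proposes to W0; she accepts
Step 2: Final matching: W0-M0, W1-M2, W2-M1
Step 3: 0-indexed ranks (man's rank of his match, then woman's): 2 + 1 + 0 + 1 + 0 + 0
Step 4: Total rank sum = 4

4


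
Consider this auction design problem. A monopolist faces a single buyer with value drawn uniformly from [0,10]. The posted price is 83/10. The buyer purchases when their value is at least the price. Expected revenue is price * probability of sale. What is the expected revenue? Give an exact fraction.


Step 1: Posted price r = 83/10, value support [0,10]
Step 2: P(v >= r) = (10 - 83/10)/10 = 17/100
Step 3: Expected revenue = r * P(v >= r) = 83/10 * 17/100
Step 4: Revenue = 1411/1000

1411/1000


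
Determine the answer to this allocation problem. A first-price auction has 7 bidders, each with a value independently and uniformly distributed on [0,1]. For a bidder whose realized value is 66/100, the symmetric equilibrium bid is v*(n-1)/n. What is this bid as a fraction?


Step 1: The symmetric BNE bidding function is b(v) = v * (n-1) / n
Step 2: Substitute v = 33/50 and n = 7
Step 3: b = 33/50 * 6/7
Step 4: b = 99/175

99/175


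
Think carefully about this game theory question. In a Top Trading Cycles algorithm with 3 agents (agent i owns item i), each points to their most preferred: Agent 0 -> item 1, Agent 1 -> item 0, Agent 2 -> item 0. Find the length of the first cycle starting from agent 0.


Step 1: Trace the pointer graph from agent 0: 0 -> 1 -> 0
Step 2: A cycle is detected when we revisit agent 0
Step 3: The cycle is: 0 -> 1 -> 0
Step 4: Cycle length = 2

2


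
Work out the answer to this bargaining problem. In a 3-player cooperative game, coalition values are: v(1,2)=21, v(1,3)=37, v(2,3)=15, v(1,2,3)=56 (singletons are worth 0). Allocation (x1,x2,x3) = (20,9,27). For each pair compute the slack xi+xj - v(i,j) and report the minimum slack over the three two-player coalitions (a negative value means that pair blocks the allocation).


Step 1: Slack for coalition (1,2): x1+x2 - v12 = 29 - 21 = 8
Step 2: Slack for coalition (1,3): x1+x3 - v13 = 47 - 37 = 10
Step 3: Slack for coalition (2,3): x2+x3 - v23 = 36 - 15 = 21
Step 4: Minimum slack = min(8, 10, 21) = 8, attained by (1,2); no pair can gain by deviating, so the allocation is in the core

8


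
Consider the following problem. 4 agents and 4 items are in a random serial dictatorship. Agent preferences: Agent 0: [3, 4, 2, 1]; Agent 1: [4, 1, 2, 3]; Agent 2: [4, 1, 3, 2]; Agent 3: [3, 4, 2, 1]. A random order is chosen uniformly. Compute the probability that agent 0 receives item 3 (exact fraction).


Step 1: Agent 0 wants item 3
Step 2: There are 24 possible orderings of agents
Step 3: In 12 orderings, agent 0 gets item 3
Step 4: Probability = 12/24 = 1/2

1/2


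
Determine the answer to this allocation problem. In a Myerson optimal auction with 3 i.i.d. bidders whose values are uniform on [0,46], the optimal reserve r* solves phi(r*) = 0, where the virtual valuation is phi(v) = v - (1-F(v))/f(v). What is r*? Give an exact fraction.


Step 1: For U[0,46], F(v) = v/46 and f(v) = 1/46
Step 2: phi(v) = v - (1 - v/46)/(1/46) = v - (46 - v) = 2v - 46
Step 3: Set phi(r*) = 0: 2r* - 46 = 0
Step 4: r* = 46/2 = 23 (the number of bidders n = 3 does not enter)

23


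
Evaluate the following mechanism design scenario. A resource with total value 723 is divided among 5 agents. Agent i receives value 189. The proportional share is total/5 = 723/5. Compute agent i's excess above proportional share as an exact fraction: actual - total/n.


Step 1: Proportional share = 723/5
Step 2: Agent's actual allocation = 189
Step 3: Excess = 189 - 723/5 = 222/5

222/5


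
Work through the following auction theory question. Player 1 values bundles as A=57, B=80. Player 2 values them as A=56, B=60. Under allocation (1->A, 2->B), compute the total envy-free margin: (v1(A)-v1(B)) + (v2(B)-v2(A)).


Step 1: Player 1's margin = v1(A) - v1(B) = 57 - 80 = -23
Step 2: Player 2's margin = v2(B) - v2(A) = 60 - 56 = 4
Step 3: Total margin = -23 + 4 = -19

-19


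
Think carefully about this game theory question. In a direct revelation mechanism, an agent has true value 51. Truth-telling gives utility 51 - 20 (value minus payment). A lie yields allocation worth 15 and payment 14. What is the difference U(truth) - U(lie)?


Step 1: U(truth) = value - payment = 51 - 20 = 31
Step 2: U(lie) = allocation - payment = 15 - 14 = 1
Step 3: IC gap = 31 - 1 = 30

30


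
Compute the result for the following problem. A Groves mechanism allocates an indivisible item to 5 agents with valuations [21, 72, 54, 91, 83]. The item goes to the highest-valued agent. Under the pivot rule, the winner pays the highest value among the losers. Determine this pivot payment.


Step 1: The efficient winner is agent 3 with value 91
Step 2: Other agents' values: [21, 72, 54, 83]
Step 3: Pivot payment = max(others) = 83
Step 4: The winner pays 83

83


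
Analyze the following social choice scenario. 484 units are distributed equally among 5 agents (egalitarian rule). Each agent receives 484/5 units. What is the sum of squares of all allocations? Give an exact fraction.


Step 1: Each agent's share = 484/5
Step 2: Square of each share = (484/5)^2 = 234256/25
Step 3: Sum of squares = 5 * 234256/25 = 234256/5

234256/5


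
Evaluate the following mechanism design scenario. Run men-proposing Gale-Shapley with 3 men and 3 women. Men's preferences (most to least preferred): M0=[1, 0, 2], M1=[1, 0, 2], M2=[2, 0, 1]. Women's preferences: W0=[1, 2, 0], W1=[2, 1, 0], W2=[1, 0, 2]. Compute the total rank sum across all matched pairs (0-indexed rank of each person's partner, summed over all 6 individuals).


Step 1: Run Gale-Shapley (men propose, women hold best offer):
  M0 proposes to W1; she accepts
  M1 proposes to W1; she switches from M0
  M2 proposes to W2; she accepts
  M0 proposes to W0; she accepts
Step 2: Final matching: W0-M0, W1-M1, W2-M2
Step 3: 0-indexed ranks (man's rank of his match, then woman's): 1 + 2 + 0 + 1 + 0 + 2
Step 4: Total rank sum = 6

6


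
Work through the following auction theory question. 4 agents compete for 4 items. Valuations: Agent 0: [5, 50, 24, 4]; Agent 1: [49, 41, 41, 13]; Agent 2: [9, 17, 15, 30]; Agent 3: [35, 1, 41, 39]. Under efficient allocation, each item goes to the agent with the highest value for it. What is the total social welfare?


Step 1: For each item, find the maximum value among all agents.
Step 2: Item 0 -> Agent 1 (value 49)
Step 3: Item 1 -> Agent 0 (value 50)
Step 4: Item 2 -> Agent 1 (value 41)
Step 5: Item 3 -> Agent 3 (value 39)
Step 6: Total welfare = 49 + 50 + 41 + 39 = 179

179


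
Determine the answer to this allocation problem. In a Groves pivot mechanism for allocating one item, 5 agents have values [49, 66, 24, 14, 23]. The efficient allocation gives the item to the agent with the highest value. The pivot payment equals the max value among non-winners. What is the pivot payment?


Step 1: The efficient winner is agent 1 with value 66
Step 2: Other agents' values: [49, 24, 14, 23]
Step 3: Pivot payment = max(others) = 49
Step 4: The winner pays 49

49


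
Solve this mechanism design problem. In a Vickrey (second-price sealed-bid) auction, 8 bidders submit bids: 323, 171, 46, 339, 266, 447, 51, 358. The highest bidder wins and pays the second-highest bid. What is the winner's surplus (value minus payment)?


Step 1: Sort bids in descending order: 447, 358, 339, 323, 266, 171, 51, 46
Step 2: The winning bid is the highest: 447
Step 3: The payment equals the second-highest bid: 358
Step 4: Surplus = winner's bid - payment = 447 - 358 = 89

89


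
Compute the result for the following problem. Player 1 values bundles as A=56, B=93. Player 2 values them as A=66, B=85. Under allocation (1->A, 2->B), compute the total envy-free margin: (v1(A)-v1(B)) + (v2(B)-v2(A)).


Step 1: Player 1's margin = v1(A) - v1(B) = 56 - 93 = -37
Step 2: Player 2's margin = v2(B) - v2(A) = 85 - 66 = 19
Step 3: Total margin = -37 + 19 = -18

-18


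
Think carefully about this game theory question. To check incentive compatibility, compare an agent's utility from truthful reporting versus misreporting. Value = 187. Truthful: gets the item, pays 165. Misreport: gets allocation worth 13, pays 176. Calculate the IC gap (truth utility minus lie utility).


Step 1: U(truth) = value - payment = 187 - 165 = 22
Step 2: U(lie) = allocation - payment = 13 - 176 = -163
Step 3: IC gap = 22 - (-163) = 185

185


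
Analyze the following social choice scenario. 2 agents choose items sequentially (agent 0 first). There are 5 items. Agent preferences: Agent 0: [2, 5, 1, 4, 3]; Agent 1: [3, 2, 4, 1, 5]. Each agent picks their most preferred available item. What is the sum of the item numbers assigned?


Step 1: Agent 0 picks item 2
Step 2: Agent 1 picks item 3
Step 3: Sum = 2 + 3 = 5

5


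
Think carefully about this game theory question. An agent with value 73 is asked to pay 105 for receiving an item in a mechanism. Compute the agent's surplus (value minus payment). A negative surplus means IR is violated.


Step 1: Surplus = value - payment = 73 - 105 = -32
Step 2: IR is violated (surplus < 0)

-32


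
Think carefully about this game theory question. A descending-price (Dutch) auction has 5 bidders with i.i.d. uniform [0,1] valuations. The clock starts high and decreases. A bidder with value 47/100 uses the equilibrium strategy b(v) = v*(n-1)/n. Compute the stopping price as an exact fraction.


Step 1: Dutch auctions are strategically equivalent to first-price auctions
Step 2: The equilibrium bid is b(v) = v*(n-1)/n
Step 3: b = 47/100 * 4/5
Step 4: b = 47/125

47/125


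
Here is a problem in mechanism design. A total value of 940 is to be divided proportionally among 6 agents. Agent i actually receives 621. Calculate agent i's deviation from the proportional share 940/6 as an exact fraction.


Step 1: Proportional share = 940/6 = 470/3
Step 2: Agent's actual allocation = 621
Step 3: Excess = 621 - 470/3 = 1393/3

1393/3


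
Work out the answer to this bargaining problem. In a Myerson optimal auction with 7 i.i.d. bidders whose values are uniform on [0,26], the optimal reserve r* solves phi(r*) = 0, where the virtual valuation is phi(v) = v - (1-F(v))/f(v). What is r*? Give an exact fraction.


Step 1: For U[0,26], F(v) = v/26 and f(v) = 1/26
Step 2: phi(v) = v - (1 - v/26)/(1/26) = v - (26 - v) = 2v - 26
Step 3: Set phi(r*) = 0: 2r* - 26 = 0
Step 4: r* = 26/2 = 13 (the number of bidders n = 7 does not enter)

13


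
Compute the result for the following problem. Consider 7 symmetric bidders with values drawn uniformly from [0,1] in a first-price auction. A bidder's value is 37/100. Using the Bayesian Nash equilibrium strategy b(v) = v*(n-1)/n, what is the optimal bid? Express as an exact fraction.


Step 1: The symmetric BNE bidding function is b(v) = v * (n-1) / n
Step 2: Substitute v = 37/100 and n = 7
Step 3: b = 37/100 * 6/7
Step 4: b = 111/350

111/350


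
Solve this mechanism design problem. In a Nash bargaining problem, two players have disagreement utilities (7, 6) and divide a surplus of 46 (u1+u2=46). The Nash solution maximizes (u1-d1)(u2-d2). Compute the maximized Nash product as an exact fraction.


Step 1: The Nash solution splits surplus symmetrically above the disagreement point
Step 2: u1 = (total + d1 - d2)/2 = (46 + 7 - 6)/2 = 47/2
Step 3: u2 = (total - d1 + d2)/2 = (46 - 7 + 6)/2 = 45/2
Step 4: Nash product = (47/2 - 7) * (45/2 - 6)
Step 5: = 33/2 * 33/2 = 1089/4

1089/4


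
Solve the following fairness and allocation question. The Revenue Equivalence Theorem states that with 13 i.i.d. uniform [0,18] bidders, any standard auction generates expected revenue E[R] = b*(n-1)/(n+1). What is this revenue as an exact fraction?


Step 1: By Revenue Equivalence, expected revenue = b*(n-1)/(n+1)
Step 2: Substituting n = 13, b = 18
Step 3: Revenue = 18*(13-1)/(13+1) = 18*12/14
Step 4: Revenue = 216/14 = 108/7

108/7


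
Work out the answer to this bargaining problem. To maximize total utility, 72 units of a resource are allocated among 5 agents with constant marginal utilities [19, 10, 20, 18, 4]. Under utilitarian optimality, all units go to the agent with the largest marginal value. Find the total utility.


Step 1: The marginal utilities are [19, 10, 20, 18, 4]
Step 2: The highest marginal utility is 20
Step 3: All 72 units go to that agent
Step 4: Total utility = 20 * 72 = 1440

1440


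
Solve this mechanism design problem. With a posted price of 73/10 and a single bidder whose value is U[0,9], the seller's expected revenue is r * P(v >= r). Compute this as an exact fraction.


Step 1: Posted price r = 73/10, value support [0,9]
Step 2: P(v >= r) = (9 - 73/10)/9 = 17/90
Step 3: Expected revenue = r * P(v >= r) = 73/10 * 17/90
Step 4: Revenue = 1241/900

1241/900


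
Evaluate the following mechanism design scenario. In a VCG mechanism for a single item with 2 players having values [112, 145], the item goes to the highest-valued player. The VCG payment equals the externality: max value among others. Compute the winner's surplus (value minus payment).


Step 1: The winner is the agent with the highest value: agent 1 with value 145
Step 2: Values of other agents: [112]
Step 3: VCG payment = max of others' values = 112
Step 4: Surplus = 145 - 112 = 33

33


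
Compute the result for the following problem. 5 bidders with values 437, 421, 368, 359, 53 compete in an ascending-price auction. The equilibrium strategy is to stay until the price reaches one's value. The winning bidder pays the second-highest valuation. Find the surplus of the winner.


Step 1: Identify the highest value: 437
Step 2: Identify the second-highest value: 421
Step 3: The final price = second-highest value = 421
Step 4: Surplus = 437 - 421 = 16

16


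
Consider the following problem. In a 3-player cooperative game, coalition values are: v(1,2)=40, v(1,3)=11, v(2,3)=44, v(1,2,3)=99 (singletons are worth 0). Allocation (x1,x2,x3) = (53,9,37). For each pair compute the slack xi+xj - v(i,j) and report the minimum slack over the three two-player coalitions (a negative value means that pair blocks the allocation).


Step 1: Slack for coalition (1,2): x1+x2 - v12 = 62 - 40 = 22
Step 2: Slack for coalition (1,3): x1+x3 - v13 = 90 - 11 = 79
Step 3: Slack for coalition (2,3): x2+x3 - v23 = 46 - 44 = 2
Step 4: Minimum slack = min(22, 79, 2) = 2, attained by (2,3); no pair can gain by deviating, so the allocation is in the core

2


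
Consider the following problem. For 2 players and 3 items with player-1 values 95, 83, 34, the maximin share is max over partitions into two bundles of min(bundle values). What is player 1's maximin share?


Step 1: Item values = 95, 83, 34
Step 2: Enumerate all 2-bundle partitions and take the smaller bundle:
  Partition 1: {95} vs {83,34} -> bundles 95, 117; min = 95
  Partition 2: {83} vs {95,34} -> bundles 83, 129; min = 83
  Partition 3: {34} vs {95,83} -> bundles 34, 178; min = 34
Step 3: MMS = max(95, 83, 34) = 95

95


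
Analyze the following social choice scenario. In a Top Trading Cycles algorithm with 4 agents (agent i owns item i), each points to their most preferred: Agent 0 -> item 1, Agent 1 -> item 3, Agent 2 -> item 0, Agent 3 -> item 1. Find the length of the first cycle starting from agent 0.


Step 1: Trace the pointer graph from agent 0: 0 -> 1 -> 3 -> 1
Step 2: A cycle is detected when we revisit agent 1
Step 3: The cycle is: 1 -> 3 -> 1
Step 4: Cycle length = 2

2


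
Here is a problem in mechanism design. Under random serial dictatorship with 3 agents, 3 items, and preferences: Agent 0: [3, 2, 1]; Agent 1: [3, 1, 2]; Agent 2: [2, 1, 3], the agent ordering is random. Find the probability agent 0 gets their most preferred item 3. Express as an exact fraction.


Step 1: Agent 0 wants item 3
Step 2: There are 6 possible orderings of agents
Step 3: In 3 orderings, agent 0 gets item 3
Step 4: Probability = 3/6 = 1/2

1/2


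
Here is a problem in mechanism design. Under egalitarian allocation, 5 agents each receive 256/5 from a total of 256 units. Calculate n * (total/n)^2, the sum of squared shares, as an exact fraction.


Step 1: Each agent's share = 256/5
Step 2: Square of each share = (256/5)^2 = 65536/25
Step 3: Sum of squares = 5 * 65536/25 = 65536/5

65536/5


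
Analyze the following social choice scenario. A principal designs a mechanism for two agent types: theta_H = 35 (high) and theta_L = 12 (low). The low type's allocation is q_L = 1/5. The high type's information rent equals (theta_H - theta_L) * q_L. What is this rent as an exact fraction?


Step 1: theta_H - theta_L = 35 - 12 = 23
Step 2: Information rent = (theta_H - theta_L) * q_L
Step 3: = 23 * 1/5
Step 4: = 23/5

23/5


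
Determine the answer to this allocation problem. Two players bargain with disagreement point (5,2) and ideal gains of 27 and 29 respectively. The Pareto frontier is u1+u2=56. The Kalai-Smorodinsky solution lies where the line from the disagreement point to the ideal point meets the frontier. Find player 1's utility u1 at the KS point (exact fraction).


Step 1: At the KS point, (u1-d1)/r1 = (u2-d2)/r2 = t and u1+u2 = 56
Step 2: u1 = d1 + r1*t and u2 = d2 + r2*t, so (d1 + r1*t) + (d2 + r2*t) = 56
Step 3: t = (56 - 5 - 2)/(27 + 29) = 49/56 = 7/8
Step 4: u1 = d1 + r1*t = 5 + 27 * 7/8 = 229/8
Step 5: (Check: u2 = d2 + r2*t = 219/8; u1+u2 = 229/8 + 219/8 = 56, on the frontier.)

229/8


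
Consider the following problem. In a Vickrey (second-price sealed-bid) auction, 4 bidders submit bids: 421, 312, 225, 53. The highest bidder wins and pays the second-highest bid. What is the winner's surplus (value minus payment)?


Step 1: Sort bids in descending order: 421, 312, 225, 53
Step 2: The winning bid is the highest: 421
Step 3: The payment equals the second-highest bid: 312
Step 4: Surplus = winner's bid - payment = 421 - 312 = 109

109


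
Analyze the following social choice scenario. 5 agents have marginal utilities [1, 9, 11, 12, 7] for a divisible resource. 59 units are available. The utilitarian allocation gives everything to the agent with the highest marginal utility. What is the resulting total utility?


Step 1: The marginal utilities are [1, 9, 11, 12, 7]
Step 2: The highest marginal utility is 12
Step 3: All 59 units go to that agent
Step 4: Total utility = 12 * 59 = 708

708


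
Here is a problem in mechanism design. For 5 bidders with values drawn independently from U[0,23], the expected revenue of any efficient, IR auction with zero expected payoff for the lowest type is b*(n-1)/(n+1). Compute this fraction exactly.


Step 1: By Revenue Equivalence, expected revenue = b*(n-1)/(n+1)
Step 2: Substituting n = 5, b = 23
Step 3: Revenue = 23*(5-1)/(5+1) = 23*4/6
Step 4: Revenue = 92/6 = 46/3

46/3


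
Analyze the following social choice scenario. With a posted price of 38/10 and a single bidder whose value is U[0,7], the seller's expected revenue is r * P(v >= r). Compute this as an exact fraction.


Step 1: Posted price r = 19/5, value support [0,7]
Step 2: P(v >= r) = (7 - 19/5)/7 = 16/35
Step 3: Expected revenue = r * P(v >= r) = 19/5 * 16/35
Step 4: Revenue = 304/175

304/175


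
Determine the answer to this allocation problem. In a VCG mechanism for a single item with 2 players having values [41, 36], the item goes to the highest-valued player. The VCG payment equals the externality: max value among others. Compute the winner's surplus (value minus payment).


Step 1: The winner is the agent with the highest value: agent 0 with value 41
Step 2: Values of other agents: [36]
Step 3: VCG payment = max of others' values = 36
Step 4: Surplus = 41 - 36 = 5

5


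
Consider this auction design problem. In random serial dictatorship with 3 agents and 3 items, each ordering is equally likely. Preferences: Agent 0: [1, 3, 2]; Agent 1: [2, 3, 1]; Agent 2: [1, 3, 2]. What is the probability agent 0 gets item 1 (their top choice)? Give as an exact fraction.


Step 1: Agent 0 wants item 1
Step 2: There are 6 possible orderings of agents
Step 3: In 3 orderings, agent 0 gets item 1
Step 4: Probability = 3/6 = 1/2

1/2


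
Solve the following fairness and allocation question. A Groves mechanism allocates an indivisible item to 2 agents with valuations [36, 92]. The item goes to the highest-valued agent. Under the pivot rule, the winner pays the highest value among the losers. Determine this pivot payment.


Step 1: The efficient winner is agent 1 with value 92
Step 2: Other agents' values: [36]
Step 3: Pivot payment = max(others) = 36
Step 4: The winner pays 36

36


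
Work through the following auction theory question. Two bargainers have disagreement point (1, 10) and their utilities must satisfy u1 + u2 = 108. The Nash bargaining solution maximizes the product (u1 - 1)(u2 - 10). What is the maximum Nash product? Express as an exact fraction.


Step 1: The Nash solution splits surplus symmetrically above the disagreement point
Step 2: u1 = (total + d1 - d2)/2 = (108 + 1 - 10)/2 = 99/2
Step 3: u2 = (total - d1 + d2)/2 = (108 - 1 + 10)/2 = 117/2
Step 4: Nash product = (99/2 - 1) * (117/2 - 10)
Step 5: = 97/2 * 97/2 = 9409/4

9409/4


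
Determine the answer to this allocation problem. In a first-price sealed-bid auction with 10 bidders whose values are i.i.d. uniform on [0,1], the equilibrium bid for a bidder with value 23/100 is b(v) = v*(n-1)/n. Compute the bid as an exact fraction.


Step 1: The symmetric BNE bidding function is b(v) = v * (n-1) / n
Step 2: Substitute v = 23/100 and n = 10
Step 3: b = 23/100 * 9/10
Step 4: b = 207/1000

207/1000


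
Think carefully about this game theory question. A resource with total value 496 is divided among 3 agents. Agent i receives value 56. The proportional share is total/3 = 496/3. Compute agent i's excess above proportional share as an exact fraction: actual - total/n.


Step 1: Proportional share = 496/3
Step 2: Agent's actual allocation = 56
Step 3: Excess = 56 - 496/3 = -328/3

-328/3


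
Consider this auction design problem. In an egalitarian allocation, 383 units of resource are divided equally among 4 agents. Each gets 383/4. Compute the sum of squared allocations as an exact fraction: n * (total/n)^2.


Step 1: Each agent's share = 383/4
Step 2: Square of each share = (383/4)^2 = 146689/16
Step 3: Sum of squares = 4 * 146689/16 = 146689/4

146689/4


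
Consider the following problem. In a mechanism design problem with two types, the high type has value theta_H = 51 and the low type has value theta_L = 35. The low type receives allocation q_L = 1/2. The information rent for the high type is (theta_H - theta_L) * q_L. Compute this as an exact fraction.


Step 1: theta_H - theta_L = 51 - 35 = 16
Step 2: Information rent = (theta_H - theta_L) * q_L
Step 3: = 16 * 1/2
Step 4: = 8

8


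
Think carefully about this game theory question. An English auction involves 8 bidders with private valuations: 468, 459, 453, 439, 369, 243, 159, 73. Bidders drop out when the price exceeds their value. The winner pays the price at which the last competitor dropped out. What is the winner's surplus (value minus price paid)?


Step 1: Identify the highest value: 468
Step 2: Identify the second-highest value: 459
Step 3: The final price = second-highest value = 459
Step 4: Surplus = 468 - 459 = 9

9


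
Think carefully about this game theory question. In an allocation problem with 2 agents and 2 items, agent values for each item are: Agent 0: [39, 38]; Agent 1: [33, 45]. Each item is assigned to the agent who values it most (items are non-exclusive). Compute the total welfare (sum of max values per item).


Step 1: For each item, find the maximum value among all agents.
Step 2: Item 0 -> Agent 0 (value 39)
Step 3: Item 1 -> Agent 1 (value 45)
Step 4: Total welfare = 39 + 45 = 84

84


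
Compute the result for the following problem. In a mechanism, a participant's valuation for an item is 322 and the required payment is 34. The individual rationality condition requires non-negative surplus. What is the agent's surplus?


Step 1: Surplus = value - payment = 322 - 34 = 288
Step 2: IR is satisfied (surplus >= 0)

288


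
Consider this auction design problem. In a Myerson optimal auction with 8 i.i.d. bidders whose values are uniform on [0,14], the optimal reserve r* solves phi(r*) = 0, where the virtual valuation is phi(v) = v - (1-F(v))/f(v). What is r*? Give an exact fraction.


Step 1: For U[0,14], F(v) = v/14 and f(v) = 1/14
Step 2: phi(v) = v - (1 - v/14)/(1/14) = v - (14 - v) = 2v - 14
Step 3: Set phi(r*) = 0: 2r* - 14 = 0
Step 4: r* = 14/2 = 7 (the number of bidders n = 8 does not enter)

7


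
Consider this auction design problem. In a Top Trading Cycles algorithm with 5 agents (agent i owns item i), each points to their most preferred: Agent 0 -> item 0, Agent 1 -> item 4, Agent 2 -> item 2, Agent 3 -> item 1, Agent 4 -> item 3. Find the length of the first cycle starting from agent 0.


Step 1: Trace the pointer graph from agent 0: 0 -> 0
Step 2: A cycle is detected when we revisit agent 0
Step 3: The cycle is: 0 -> 0
Step 4: Cycle length = 1

1


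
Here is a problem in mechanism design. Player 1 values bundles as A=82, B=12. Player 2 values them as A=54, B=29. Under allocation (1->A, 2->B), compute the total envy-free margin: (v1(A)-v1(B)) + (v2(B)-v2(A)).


Step 1: Player 1's margin = v1(A) - v1(B) = 82 - 12 = 70
Step 2: Player 2's margin = v2(B) - v2(A) = 29 - 54 = -25
Step 3: Total margin = 70 + -25 = 45

45


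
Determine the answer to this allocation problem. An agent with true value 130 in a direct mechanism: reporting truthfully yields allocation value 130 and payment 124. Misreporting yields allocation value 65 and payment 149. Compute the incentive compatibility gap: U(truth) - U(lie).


Step 1: U(truth) = value - payment = 130 - 124 = 6
Step 2: U(lie) = allocation - payment = 65 - 149 = -84
Step 3: IC gap = 6 - (-84) = 90

90


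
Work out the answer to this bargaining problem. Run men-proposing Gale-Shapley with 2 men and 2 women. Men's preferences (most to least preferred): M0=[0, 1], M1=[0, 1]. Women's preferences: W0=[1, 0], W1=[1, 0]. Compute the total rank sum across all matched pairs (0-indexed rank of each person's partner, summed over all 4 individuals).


Step 1: Run Gale-Shapley (men propose, women hold best offer):
  M0 proposes to W0; she accepts
  M1 proposes to W0; she switches from M0
  M0 proposes to W1; she accepts
Step 2: Final matching: W0-M1, W1-M0
Step 3: 0-indexed ranks (man's rank of his match, then woman's): 0 + 0 + 1 + 1
Step 4: Total rank sum = 2

2


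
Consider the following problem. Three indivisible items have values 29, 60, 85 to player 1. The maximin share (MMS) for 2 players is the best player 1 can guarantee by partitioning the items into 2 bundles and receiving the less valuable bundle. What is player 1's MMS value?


Step 1: Item values = 29, 60, 85
Step 2: Enumerate all 2-bundle partitions and take the smaller bundle:
  Partition 1: {29} vs {60,85} -> bundles 29, 145; min = 29
  Partition 2: {60} vs {29,85} -> bundles 60, 114; min = 60
  Partition 3: {85} vs {29,60} -> bundles 85, 89; min = 85
Step 3: MMS = max(29, 60, 85) = 85

85


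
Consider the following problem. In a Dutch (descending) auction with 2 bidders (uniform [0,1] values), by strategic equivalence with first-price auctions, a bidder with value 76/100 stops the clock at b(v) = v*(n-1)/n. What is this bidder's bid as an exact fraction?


Step 1: Dutch auctions are strategically equivalent to first-price auctions
Step 2: The equilibrium bid is b(v) = v*(n-1)/n
Step 3: b = 19/25 * 1/2
Step 4: b = 19/50

19/50


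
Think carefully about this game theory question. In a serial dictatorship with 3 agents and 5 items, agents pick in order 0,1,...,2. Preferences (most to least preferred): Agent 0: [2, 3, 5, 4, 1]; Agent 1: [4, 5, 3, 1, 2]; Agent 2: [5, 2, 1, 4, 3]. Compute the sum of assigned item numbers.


Step 1: Agent 0 picks item 2
Step 2: Agent 1 picks item 4
Step 3: Agent 2 picks item 5
Step 4: Sum = 2 + 4 + 5 = 11

11


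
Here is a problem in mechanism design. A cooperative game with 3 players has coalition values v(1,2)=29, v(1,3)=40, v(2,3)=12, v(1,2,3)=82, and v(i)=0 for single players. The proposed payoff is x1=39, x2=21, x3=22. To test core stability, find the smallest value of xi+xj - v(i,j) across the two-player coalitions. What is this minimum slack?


Step 1: Slack for coalition (1,2): x1+x2 - v12 = 60 - 29 = 31
Step 2: Slack for coalition (1,3): x1+x3 - v13 = 61 - 40 = 21
Step 3: Slack for coalition (2,3): x2+x3 - v23 = 43 - 12 = 31
Step 4: Minimum slack = min(31, 21, 31) = 21, attained by (1,3); no pair can gain by deviating, so the allocation is in the core

21


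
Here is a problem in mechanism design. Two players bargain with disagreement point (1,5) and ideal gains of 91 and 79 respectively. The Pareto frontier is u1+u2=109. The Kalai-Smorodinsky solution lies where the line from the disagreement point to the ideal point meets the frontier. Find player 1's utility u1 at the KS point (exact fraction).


Step 1: At the KS point, (u1-d1)/r1 = (u2-d2)/r2 = t and u1+u2 = 109
Step 2: u1 = d1 + r1*t and u2 = d2 + r2*t, so (d1 + r1*t) + (d2 + r2*t) = 109
Step 3: t = (109 - 1 - 5)/(91 + 79) = 103/170
Step 4: u1 = d1 + r1*t = 1 + 91 * 103/170 = 9543/170
Step 5: (Check: u2 = d2 + r2*t = 8987/170; u1+u2 = 9543/170 + 8987/170 = 109, on the frontier.)

9543/170


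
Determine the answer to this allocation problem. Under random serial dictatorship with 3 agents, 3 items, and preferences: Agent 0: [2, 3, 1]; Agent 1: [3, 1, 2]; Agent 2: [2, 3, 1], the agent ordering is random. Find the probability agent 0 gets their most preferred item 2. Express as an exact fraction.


Step 1: Agent 0 wants item 2
Step 2: There are 6 possible orderings of agents
Step 3: In 3 orderings, agent 0 gets item 2
Step 4: Probability = 3/6 = 1/2

1/2


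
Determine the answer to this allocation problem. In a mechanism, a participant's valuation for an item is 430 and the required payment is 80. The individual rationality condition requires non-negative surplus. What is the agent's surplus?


Step 1: Surplus = value - payment = 430 - 80 = 350
Step 2: IR is satisfied (surplus >= 0)

350


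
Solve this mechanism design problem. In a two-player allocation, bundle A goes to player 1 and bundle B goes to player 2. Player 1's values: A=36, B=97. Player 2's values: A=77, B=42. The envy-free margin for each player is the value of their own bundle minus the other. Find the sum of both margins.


Step 1: Player 1's margin = v1(A) - v1(B) = 36 - 97 = -61
Step 2: Player 2's margin = v2(B) - v2(A) = 42 - 77 = -35
Step 3: Total margin = -61 + -35 = -96

-96


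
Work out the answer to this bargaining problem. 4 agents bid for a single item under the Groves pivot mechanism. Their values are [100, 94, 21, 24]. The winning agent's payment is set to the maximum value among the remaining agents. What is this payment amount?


Step 1: The efficient winner is agent 0 with value 100
Step 2: Other agents' values: [94, 21, 24]
Step 3: Pivot payment = max(others) = 94
Step 4: The winner pays 94

94


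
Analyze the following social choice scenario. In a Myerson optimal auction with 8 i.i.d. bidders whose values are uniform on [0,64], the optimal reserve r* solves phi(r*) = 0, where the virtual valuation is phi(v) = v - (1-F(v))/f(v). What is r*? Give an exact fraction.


Step 1: For U[0,64], F(v) = v/64 and f(v) = 1/64
Step 2: phi(v) = v - (1 - v/64)/(1/64) = v - (64 - v) = 2v - 64
Step 3: Set phi(r*) = 0: 2r* - 64 = 0
Step 4: r* = 64/2 = 32 (the number of bidders n = 8 does not enter)

32


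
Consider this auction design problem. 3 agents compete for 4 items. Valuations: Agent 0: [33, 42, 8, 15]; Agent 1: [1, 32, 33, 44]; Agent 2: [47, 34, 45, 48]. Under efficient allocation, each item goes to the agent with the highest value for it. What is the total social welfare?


Step 1: For each item, find the maximum value among all agents.
Step 2: Item 0 -> Agent 2 (value 47)
Step 3: Item 1 -> Agent 0 (value 42)
Step 4: Item 2 -> Agent 2 (value 45)
Step 5: Item 3 -> Agent 2 (value 48)
Step 6: Total welfare = 47 + 42 + 45 + 48 = 182

182


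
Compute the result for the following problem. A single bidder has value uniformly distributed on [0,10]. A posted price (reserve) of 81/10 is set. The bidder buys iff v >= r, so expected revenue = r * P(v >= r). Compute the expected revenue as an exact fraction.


Step 1: Posted price r = 81/10, value support [0,10]
Step 2: P(v >= r) = (10 - 81/10)/10 = 19/100
Step 3: Expected revenue = r * P(v >= r) = 81/10 * 19/100
Step 4: Revenue = 1539/1000

1539/1000
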